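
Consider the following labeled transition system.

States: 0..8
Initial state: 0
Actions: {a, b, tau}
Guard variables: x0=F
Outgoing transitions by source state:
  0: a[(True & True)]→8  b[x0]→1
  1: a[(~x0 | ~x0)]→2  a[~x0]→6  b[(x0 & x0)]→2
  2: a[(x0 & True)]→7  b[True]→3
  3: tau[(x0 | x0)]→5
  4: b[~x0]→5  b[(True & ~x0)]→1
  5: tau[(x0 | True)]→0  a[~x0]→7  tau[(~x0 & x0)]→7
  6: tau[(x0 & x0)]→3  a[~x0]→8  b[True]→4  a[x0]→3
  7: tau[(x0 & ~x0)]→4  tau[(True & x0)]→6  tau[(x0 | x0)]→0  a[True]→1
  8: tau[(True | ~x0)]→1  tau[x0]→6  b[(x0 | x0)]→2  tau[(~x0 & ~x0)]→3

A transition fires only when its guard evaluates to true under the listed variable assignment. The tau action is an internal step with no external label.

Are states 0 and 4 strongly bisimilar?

Answer: NOT BISIMILAR

Trace:
Refine partition for ~:
  π0 = {{0,1,2,3,4,5,6,7,8}}
  π1 = {{0,1,7},{2,4},{3},{5},{6},{8}}
  π2 = {{0},{1},{2},{3},{4},{5},{6},{7},{8}}
Fixed point at round 3; 9 class(es).
[0]={0}  [4]={4}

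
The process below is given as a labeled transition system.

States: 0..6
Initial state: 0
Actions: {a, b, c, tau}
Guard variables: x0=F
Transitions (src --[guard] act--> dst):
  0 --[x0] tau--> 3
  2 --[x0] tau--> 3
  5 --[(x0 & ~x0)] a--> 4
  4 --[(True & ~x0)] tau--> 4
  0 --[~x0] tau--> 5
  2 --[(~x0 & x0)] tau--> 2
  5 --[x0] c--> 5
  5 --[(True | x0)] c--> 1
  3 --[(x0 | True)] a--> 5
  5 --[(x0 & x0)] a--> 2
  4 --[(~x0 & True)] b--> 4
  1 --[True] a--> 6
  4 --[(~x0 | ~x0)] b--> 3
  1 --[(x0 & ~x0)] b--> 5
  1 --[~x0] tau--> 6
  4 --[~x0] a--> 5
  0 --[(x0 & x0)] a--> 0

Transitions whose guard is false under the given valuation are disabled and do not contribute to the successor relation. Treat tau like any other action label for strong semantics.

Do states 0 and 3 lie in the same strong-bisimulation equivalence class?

Answer: NOT BISIMILAR

Analysis:
Refine partition for ~:
  π0 = {{0,1,2,3,4,5,6}}
  π1 = {{0},{1},{2,6},{3},{4},{5}}
Fixed point at round 2; 6 class(es).
class of 0: {0}; class of 3: {3}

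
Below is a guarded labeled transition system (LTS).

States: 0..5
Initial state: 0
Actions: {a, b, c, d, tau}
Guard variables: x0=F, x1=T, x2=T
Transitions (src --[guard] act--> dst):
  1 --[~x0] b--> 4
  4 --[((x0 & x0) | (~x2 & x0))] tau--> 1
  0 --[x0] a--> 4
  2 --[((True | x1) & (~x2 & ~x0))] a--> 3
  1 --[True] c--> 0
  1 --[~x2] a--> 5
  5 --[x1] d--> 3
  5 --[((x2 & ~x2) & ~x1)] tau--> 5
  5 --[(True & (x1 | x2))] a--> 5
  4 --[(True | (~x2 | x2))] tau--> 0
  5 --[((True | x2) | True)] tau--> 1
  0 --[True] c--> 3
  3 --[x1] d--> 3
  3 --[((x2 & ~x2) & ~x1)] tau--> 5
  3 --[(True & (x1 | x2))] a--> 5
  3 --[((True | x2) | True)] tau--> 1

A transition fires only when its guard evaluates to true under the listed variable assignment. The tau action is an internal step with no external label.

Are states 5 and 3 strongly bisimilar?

Compute ~ classes (split until stable):
  P[0] = {{0,1,2,3,4,5}}
  P[1] = {{0},{1},{2},{3,5},{4}}
stable after 2 split(s): 5 block(s)
class of 5: {3,5}; class of 3: {3,5}

Answer: BISIMILAR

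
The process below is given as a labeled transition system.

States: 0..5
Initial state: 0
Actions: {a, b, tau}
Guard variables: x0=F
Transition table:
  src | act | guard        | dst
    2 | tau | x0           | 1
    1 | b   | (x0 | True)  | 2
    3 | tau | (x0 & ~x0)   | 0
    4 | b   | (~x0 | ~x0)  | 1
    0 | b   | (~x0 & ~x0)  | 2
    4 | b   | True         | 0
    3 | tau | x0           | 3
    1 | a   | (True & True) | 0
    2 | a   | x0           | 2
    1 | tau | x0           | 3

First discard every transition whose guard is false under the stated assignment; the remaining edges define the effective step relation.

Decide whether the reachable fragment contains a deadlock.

Answer: DEADLOCK at state 2

Working:
R = {0,2}
  0: b→2  [deg 1]
  2: ∅  [STUCK]
trace reaching 2: b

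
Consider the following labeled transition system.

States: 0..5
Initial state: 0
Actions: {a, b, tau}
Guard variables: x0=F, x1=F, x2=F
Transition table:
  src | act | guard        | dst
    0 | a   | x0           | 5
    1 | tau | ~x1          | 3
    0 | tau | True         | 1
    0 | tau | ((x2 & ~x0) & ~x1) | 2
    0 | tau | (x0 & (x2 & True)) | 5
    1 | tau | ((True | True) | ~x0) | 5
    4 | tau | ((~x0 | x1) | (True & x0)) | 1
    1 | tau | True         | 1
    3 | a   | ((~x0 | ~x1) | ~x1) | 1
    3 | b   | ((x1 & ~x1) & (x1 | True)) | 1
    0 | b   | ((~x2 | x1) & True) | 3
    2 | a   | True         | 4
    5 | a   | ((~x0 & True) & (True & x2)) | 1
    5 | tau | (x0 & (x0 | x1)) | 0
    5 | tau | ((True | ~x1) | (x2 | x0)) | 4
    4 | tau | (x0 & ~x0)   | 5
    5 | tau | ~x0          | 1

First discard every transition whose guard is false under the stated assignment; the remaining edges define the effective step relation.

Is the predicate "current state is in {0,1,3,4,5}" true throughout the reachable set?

Inv-set: {0,1,3,4,5}
Reachable = {0,1,3,4,5}
  0: ✓
  1: ✓
  3: ✓
  4: ✓
  5: ✓

Answer: INVARIANT HOLDS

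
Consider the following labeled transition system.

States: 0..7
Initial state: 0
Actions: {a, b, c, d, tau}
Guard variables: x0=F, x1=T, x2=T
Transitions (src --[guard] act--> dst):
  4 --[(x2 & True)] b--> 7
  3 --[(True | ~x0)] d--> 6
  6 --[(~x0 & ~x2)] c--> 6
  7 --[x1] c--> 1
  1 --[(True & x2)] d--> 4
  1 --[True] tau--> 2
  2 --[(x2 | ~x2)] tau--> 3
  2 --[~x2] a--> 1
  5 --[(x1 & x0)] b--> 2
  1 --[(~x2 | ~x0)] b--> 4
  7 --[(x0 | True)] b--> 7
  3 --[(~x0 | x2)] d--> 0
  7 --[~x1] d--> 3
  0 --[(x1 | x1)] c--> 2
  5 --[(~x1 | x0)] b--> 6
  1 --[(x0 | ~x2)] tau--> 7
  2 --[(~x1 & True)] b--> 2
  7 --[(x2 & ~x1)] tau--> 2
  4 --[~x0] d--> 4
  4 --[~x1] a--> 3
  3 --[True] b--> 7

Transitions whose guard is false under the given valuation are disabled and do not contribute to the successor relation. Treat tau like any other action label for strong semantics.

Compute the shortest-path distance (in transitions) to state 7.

Answer: 3

Trace:
Breadth-first toward 7:
  depth 0: {0}
  depth 1: {2}
  depth 2: {3}
  depth 3: {6,7}
depth(7)=3, e.g. c·tau·b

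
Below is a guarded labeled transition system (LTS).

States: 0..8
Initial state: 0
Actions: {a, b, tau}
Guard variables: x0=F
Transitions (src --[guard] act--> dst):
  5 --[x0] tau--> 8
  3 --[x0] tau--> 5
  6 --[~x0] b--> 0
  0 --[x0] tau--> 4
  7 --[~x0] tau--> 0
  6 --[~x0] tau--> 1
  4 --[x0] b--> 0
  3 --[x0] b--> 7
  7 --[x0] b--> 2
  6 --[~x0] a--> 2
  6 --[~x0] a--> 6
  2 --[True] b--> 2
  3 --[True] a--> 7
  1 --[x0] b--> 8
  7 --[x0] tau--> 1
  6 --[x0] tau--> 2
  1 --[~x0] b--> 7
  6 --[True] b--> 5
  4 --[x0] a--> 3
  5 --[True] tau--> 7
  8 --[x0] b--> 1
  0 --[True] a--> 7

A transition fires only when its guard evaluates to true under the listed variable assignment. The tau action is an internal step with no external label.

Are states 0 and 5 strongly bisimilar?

Bisimulation quotient by refinement:
  π0 = {{0,1,2,3,4,5,6,7,8}}
  π1 = {{0,3},{1,2},{4,8},{5,7},{6}}
  π2 = {{0,3},{1},{2},{4,8},{5},{6},{7}}
stable after 3 split(s): 7 block(s)
[0]={0,3}  [5]={5}

Answer: NOT BISIMILAR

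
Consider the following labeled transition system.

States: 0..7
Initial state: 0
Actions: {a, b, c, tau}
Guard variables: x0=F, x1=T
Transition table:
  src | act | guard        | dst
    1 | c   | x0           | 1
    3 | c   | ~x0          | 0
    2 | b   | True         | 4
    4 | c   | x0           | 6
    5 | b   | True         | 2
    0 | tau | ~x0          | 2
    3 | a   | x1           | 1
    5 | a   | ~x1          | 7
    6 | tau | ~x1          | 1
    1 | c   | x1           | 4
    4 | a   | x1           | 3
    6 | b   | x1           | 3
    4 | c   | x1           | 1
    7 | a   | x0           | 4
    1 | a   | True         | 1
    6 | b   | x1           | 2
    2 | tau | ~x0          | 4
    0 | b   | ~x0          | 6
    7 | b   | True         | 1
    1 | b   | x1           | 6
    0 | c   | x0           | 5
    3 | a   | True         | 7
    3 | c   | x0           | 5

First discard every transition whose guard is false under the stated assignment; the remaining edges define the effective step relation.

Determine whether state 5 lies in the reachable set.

16 transition(s) survive guard evaluation.
Layer 0: {0}
Layer 1: {2,6}  total {0,2,6}
Layer 2: {3,4}  total {0,2,3,4,6}
Layer 3: {1,7}  total {0,1,2,3,4,6,7}
Reach set: {0,1,2,3,4,6,7}

Answer: UNREACHABLE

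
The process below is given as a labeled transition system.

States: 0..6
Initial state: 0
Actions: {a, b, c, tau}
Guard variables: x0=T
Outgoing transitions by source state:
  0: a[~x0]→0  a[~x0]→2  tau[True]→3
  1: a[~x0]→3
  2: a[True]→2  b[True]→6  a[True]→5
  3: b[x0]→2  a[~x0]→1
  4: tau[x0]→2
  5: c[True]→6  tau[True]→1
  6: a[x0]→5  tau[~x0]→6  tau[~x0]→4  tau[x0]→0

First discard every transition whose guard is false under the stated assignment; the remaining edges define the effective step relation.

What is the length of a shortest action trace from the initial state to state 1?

Answer: 4

Analysis:
BFS to 1:
  L0 = {0}
  L1 = {3}
  L2 = {2}
  L3 = {5,6}
  L4 = {1}
first hit 1 at d=4 via tau·b·a·tau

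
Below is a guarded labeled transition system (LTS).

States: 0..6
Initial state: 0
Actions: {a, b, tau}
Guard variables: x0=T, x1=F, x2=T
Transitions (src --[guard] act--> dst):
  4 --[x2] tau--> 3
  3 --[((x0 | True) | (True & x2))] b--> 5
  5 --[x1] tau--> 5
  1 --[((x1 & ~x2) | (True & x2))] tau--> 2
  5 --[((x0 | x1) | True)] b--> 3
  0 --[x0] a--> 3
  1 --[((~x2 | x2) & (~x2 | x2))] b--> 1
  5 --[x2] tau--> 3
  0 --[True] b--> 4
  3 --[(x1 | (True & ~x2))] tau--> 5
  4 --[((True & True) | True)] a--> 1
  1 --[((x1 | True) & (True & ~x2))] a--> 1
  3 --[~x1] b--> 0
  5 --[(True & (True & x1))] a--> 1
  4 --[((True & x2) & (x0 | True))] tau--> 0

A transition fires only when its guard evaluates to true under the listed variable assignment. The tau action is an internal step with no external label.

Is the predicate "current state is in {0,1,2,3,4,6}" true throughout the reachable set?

Answer: INVARIANT VIOLATED at state 5

Trace:
Safe = {0,1,2,3,4,6}
Reachable = {0,1,2,3,4,5}
  0: ok
  1: ok
  2: ok
  3: ok
  4: ok
  5: VIOLATES
counterexample path to 5: a·b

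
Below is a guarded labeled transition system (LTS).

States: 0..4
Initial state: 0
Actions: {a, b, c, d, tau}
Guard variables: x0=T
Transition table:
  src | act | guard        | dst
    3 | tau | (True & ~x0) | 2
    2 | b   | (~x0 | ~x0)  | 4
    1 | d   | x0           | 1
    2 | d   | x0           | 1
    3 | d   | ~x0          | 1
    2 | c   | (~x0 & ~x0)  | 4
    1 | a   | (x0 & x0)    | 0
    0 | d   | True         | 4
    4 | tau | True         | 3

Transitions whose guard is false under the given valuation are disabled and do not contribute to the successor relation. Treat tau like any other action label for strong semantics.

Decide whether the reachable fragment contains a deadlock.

Answer: DEADLOCK at state 3

Trace:
Reach set: {0,3,4}
  0: d→4  [1 exit(s)]
  3: ∅  [STUCK]
  4: tau→3  [1 exit(s)]
Path to 3: d·tau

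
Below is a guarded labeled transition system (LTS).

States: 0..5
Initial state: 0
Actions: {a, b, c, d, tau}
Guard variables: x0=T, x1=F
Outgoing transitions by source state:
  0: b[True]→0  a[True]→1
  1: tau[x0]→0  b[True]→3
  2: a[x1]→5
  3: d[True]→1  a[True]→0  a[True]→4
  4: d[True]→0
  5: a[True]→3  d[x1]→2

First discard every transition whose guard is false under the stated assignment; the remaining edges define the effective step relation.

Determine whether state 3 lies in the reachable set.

Answer: REACHABLE

Working:
Guard filter leaves 9 enabled edge(s).
Layer 0: {0}
Layer 1: {1}  cumulative {0,1}
Layer 2: {3}  cumulative {0,1,3}
Layer 3: {4}  cumulative {0,1,3,4}
Reachable = {0,1,3,4}
Path to 3: a·b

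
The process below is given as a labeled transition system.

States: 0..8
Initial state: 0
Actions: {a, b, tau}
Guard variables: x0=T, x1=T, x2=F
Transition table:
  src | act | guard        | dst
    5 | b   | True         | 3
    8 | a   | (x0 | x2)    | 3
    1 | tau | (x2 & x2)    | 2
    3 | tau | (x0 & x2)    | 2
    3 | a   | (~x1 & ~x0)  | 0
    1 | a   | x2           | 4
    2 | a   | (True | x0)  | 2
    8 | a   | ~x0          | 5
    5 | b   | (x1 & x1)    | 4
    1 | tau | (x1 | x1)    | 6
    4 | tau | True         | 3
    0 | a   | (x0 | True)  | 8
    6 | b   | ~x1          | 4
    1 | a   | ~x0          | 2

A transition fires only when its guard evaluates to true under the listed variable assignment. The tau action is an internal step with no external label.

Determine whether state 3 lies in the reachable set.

Guard filter leaves 7 enabled edge(s).
depth 0: {0}
depth 1: {8}  now seen {0,8}
depth 2: {3}  now seen {0,3,8}
R = {0,3,8}
witness 3: a·a

Answer: REACHABLE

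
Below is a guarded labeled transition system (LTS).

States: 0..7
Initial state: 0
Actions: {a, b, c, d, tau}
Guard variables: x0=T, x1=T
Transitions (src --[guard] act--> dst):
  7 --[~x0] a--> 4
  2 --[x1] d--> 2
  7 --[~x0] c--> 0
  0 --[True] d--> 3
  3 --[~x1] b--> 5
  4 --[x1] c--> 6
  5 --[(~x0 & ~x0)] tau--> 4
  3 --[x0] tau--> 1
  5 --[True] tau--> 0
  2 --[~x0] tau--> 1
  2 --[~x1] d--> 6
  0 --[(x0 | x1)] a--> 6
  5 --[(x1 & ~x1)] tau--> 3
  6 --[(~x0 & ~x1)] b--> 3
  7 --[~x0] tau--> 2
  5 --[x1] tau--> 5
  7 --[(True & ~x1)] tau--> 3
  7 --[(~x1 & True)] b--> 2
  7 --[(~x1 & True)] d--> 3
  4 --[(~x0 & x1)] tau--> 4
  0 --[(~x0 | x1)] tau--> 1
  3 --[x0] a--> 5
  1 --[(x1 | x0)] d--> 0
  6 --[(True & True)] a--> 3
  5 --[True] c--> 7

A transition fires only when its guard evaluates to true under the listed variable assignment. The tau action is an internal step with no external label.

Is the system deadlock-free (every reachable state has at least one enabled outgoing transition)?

Answer: DEADLOCK at state 7

Working:
R = {0,1,3,5,6,7}
  0: a→6  d→3  tau→1  [3 exit(s)]
  1: d→0  [1 exit(s)]
  3: a→5  tau→1  [2 exit(s)]
  5: c→7  tau→0  tau→5  [3 exit(s)]
  6: a→3  [1 exit(s)]
  7: ∅  [deadlock]
trace reaching 7: d·a·c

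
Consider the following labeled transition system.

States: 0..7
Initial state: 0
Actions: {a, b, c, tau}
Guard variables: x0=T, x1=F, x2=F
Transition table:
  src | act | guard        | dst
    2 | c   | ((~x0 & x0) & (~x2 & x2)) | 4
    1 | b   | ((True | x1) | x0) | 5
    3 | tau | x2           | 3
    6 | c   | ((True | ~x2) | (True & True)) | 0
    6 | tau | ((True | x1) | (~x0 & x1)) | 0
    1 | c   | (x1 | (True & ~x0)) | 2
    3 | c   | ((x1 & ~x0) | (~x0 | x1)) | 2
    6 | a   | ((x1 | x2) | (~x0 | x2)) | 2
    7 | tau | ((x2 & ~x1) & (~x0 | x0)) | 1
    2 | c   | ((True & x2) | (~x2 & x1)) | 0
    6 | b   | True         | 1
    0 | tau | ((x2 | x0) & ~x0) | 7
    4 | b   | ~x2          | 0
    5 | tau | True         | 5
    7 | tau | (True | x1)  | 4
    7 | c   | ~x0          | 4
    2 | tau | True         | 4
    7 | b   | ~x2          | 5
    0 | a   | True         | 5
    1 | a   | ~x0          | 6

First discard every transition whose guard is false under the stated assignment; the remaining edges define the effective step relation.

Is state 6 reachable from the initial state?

10 transition(s) survive guard evaluation.
L0 = {0}
L1 = {5}  now seen {0,5}
Reach set: {0,5}

Answer: UNREACHABLE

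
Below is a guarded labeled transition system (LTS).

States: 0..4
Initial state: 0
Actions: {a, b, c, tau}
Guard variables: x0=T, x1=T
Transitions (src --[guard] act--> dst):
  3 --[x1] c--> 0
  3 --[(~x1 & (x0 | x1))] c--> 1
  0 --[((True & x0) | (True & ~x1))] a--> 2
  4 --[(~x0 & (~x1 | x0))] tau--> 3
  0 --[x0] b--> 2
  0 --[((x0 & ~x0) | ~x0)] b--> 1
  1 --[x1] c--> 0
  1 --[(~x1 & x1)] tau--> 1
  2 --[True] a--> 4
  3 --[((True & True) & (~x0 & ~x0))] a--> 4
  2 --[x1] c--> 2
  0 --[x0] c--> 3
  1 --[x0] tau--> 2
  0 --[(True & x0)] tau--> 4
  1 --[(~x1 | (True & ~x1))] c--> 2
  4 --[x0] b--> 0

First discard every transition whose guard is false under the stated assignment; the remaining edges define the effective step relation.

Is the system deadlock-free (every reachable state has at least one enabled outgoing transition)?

Answer: DEADLOCK-FREE

Trace:
Reach set: {0,2,3,4}
  0: a→2  b→2  c→3  tau→4  [deg 4]
  2: a→4  c→2  [deg 2]
  3: c→0  [deg 1]
  4: b→0  [deg 1]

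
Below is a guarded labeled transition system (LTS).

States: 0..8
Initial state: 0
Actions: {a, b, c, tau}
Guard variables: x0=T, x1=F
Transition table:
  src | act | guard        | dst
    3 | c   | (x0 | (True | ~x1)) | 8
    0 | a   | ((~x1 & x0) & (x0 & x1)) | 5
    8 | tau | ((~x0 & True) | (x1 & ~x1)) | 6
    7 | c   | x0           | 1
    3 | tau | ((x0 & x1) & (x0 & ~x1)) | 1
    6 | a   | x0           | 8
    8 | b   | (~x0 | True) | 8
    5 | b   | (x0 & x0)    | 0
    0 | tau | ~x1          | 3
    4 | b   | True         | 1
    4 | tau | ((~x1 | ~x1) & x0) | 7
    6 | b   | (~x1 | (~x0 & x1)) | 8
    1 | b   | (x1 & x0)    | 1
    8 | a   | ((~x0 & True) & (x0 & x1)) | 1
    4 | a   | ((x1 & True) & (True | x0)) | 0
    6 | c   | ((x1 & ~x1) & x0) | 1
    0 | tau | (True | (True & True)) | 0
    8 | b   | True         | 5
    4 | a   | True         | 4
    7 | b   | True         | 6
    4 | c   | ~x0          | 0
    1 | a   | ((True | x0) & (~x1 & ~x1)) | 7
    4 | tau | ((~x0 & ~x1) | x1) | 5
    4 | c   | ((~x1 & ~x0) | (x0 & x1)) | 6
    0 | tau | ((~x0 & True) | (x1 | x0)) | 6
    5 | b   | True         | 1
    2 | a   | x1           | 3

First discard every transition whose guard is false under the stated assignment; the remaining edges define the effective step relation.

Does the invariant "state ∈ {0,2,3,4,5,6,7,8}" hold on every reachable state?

Inv-set: {0,2,3,4,5,6,7,8}
Reach set: {0,1,3,5,6,7,8}
  0: ✓
  1: ✗ unsafe
  3: ✓
  5: ✓
  6: ✓
  7: ✓
  8: ✓
witness against invariant: tau·c·b·b → 1

Answer: INVARIANT VIOLATED at state 1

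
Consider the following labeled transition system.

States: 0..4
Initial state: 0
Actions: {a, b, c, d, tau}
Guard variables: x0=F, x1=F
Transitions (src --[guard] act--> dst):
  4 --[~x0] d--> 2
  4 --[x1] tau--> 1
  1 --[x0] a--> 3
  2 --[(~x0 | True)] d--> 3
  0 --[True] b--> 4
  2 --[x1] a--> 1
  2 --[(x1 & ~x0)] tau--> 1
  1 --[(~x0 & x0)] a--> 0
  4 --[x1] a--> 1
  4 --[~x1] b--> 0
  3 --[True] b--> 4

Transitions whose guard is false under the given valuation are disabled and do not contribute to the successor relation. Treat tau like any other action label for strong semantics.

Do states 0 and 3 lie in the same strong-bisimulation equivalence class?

Refine partition for ~:
  π0 = {{0,1,2,3,4}}
  π1 = {{0,3},{1},{2},{4}}
4 equivalence class(es) (converged in 2)
[0]={0,3}  [3]={0,3}

Answer: BISIMILAR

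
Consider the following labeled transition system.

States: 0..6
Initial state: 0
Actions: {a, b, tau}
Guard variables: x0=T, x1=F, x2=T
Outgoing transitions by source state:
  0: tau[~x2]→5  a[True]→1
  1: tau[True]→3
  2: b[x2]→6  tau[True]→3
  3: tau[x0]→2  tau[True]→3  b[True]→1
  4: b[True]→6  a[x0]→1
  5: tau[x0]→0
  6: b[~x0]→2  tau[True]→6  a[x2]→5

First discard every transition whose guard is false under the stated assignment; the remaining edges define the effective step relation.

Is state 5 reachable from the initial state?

Answer: REACHABLE

Working:
12 transition(s) survive guard evaluation.
Layer 0: {0}
Layer 1: {1}  total {0,1}
Layer 2: {3}  total {0,1,3}
Layer 3: {2}  total {0,1,2,3}
Layer 4: {6}  total {0,1,2,3,6}
Layer 5: {5}  total {0,1,2,3,5,6}
R = {0,1,2,3,5,6}
trace reaching 5: a·tau·tau·b·a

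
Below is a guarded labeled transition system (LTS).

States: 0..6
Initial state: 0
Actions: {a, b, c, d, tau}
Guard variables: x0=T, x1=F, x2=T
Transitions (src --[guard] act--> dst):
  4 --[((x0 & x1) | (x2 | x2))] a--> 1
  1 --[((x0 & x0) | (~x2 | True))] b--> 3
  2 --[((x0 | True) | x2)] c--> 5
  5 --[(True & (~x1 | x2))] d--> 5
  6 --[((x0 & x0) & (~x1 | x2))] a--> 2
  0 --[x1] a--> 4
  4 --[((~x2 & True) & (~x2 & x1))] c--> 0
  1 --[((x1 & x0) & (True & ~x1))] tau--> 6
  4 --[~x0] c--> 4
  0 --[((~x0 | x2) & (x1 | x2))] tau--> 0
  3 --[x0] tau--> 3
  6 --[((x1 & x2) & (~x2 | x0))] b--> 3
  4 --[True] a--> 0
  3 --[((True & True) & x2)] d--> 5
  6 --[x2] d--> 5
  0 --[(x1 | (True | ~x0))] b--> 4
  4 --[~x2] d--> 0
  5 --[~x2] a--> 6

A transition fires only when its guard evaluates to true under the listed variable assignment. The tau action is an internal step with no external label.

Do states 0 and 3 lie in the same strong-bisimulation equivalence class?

Refine partition for ~:
  π0 = {{0,1,2,3,4,5,6}}
  π1 = {{0},{1},{2},{3},{4},{5},{6}}
Fixed point at round 2; 7 class(es).
class of 0: {0}; class of 3: {3}

Answer: NOT BISIMILAR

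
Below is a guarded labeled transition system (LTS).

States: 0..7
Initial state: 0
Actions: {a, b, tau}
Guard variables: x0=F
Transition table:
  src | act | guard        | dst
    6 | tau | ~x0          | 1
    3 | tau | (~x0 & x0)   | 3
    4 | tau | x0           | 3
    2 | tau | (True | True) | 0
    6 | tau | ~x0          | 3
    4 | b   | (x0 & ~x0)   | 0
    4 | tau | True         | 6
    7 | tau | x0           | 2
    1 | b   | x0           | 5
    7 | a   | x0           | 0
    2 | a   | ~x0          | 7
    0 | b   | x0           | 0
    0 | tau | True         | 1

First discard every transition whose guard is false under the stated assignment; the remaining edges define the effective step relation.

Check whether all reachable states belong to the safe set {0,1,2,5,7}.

Answer: INVARIANT HOLDS

Analysis:
Inv-set: {0,1,2,5,7}
R = {0,1}
  0: ✓
  1: ✓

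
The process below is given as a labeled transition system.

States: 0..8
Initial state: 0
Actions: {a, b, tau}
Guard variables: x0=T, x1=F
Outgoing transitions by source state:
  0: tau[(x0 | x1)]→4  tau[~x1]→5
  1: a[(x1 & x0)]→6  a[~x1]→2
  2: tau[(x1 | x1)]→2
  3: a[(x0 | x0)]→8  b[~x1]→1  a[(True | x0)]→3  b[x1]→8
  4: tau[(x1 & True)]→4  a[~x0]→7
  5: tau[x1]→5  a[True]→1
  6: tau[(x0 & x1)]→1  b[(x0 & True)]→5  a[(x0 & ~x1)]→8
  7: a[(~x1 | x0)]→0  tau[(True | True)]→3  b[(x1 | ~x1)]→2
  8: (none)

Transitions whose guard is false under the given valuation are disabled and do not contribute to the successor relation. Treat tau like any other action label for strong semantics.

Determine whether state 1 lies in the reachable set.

Answer: REACHABLE

Analysis:
Guard filter leaves 12 enabled edge(s).
depth 0: {0}
depth 1: {4,5}  now seen {0,4,5}
depth 2: {1}  now seen {0,1,4,5}
depth 3: {2}  now seen {0,1,2,4,5}
Reach set: {0,1,2,4,5}
trace reaching 1: tau·a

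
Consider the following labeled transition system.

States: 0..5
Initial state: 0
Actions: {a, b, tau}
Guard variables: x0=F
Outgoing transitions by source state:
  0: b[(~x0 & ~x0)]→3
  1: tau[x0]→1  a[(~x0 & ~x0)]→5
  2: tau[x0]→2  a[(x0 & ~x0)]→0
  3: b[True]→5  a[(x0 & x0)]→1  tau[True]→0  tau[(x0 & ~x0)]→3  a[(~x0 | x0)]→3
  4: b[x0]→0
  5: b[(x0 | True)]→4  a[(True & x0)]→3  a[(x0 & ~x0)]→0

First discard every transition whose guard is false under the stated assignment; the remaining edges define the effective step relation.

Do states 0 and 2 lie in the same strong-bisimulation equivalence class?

Compute ~ classes (split until stable):
  P[0] = {{0,1,2,3,4,5}}
  P[1] = {{0,5},{1},{2,4},{3}}
  P[2] = {{0},{1},{2,4},{3},{5}}
5 equivalence class(es) (converged in 3)
0∈{0}, 2∈{2,4}

Answer: NOT BISIMILAR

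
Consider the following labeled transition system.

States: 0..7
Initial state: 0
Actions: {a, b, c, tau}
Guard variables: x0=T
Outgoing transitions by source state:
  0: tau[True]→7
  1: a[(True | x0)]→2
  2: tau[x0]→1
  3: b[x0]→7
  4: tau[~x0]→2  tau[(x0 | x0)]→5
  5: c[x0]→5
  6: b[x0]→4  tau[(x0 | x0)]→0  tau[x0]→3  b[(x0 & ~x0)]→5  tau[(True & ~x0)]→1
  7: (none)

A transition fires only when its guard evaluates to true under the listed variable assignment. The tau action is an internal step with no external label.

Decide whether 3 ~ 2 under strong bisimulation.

Answer: NOT BISIMILAR

Analysis:
Bisimulation quotient by refinement:
  π0 = {{0,1,2,3,4,5,6,7}}
  π1 = {{0,2,4},{1},{3},{5},{6},{7}}
  π2 = {{0},{1},{2},{3},{4},{5},{6},{7}}
8 equivalence class(es) (converged in 3)
[3]={3}  [2]={2}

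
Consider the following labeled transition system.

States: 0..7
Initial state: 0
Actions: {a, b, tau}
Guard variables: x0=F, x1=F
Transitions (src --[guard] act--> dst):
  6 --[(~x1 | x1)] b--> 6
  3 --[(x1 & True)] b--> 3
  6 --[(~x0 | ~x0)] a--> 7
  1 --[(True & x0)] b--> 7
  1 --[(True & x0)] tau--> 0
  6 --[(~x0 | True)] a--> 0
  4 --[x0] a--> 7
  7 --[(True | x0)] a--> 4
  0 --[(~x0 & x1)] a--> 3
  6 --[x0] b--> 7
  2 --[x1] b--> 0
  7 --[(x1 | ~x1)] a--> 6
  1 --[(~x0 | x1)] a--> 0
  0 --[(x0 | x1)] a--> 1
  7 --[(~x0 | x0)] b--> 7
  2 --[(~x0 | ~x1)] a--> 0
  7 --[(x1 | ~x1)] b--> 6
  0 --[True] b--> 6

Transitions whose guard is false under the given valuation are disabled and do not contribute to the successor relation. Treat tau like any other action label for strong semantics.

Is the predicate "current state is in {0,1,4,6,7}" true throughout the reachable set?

Safe = {0,1,4,6,7}
R = {0,4,6,7}
  0: ok
  4: ok
  6: ok
  7: ok

Answer: INVARIANT HOLDS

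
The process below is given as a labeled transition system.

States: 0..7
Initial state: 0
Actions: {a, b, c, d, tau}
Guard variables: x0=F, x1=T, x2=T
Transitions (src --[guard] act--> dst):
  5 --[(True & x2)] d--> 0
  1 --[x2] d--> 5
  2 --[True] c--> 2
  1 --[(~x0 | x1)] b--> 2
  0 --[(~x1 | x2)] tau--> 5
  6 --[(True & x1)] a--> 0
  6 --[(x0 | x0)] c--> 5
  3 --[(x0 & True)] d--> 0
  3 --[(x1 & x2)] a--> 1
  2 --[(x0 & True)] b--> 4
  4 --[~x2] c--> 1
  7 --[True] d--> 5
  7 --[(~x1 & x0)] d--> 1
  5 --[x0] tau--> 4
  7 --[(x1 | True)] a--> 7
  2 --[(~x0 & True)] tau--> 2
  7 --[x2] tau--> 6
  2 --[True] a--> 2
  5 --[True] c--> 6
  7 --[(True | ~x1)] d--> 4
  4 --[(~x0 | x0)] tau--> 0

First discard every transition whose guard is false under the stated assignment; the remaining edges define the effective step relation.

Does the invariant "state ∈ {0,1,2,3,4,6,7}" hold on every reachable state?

Allowed set {0,1,2,3,4,6,7}
R = {0,5,6}
  0: ok
  5: ✗ unsafe
  6: ok
witness against invariant: tau → 5

Answer: INVARIANT VIOLATED at state 5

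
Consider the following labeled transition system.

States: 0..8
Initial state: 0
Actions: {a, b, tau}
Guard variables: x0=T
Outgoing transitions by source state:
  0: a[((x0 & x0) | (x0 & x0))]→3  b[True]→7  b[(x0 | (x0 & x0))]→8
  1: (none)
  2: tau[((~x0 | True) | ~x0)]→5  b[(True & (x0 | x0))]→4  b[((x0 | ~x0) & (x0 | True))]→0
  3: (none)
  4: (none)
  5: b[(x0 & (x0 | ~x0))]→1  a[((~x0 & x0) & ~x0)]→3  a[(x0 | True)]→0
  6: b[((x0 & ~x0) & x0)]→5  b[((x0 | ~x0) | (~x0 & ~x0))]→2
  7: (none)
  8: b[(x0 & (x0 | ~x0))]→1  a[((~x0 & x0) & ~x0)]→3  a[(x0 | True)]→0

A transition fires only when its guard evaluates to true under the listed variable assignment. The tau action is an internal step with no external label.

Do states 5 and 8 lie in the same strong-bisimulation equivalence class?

Answer: BISIMILAR

Analysis:
Compute ~ classes (split until stable):
  π0 = {{0,1,2,3,4,5,6,7,8}}
  π1 = {{0,5,8},{1,3,4,7},{2},{6}}
  π2 = {{0},{1,3,4,7},{2},{5,8},{6}}
stable after 3 split(s): 5 block(s)
[5]={5,8}  [8]={5,8}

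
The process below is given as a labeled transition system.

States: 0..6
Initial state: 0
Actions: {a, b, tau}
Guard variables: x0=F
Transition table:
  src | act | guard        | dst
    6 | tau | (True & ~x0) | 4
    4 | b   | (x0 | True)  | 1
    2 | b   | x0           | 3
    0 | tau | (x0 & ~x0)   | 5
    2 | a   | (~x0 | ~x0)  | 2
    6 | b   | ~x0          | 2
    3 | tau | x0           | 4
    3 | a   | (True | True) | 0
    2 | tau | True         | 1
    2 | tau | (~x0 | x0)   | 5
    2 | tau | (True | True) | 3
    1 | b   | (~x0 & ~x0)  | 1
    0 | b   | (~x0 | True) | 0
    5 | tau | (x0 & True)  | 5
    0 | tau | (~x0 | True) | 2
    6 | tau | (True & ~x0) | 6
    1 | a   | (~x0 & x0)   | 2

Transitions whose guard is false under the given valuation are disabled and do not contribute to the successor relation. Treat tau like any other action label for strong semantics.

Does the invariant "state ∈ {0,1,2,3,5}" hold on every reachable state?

Inv-set: {0,1,2,3,5}
Reach set: {0,1,2,3,5}
  0: ok
  1: ok
  2: ok
  3: ok
  5: ok

Answer: INVARIANT HOLDS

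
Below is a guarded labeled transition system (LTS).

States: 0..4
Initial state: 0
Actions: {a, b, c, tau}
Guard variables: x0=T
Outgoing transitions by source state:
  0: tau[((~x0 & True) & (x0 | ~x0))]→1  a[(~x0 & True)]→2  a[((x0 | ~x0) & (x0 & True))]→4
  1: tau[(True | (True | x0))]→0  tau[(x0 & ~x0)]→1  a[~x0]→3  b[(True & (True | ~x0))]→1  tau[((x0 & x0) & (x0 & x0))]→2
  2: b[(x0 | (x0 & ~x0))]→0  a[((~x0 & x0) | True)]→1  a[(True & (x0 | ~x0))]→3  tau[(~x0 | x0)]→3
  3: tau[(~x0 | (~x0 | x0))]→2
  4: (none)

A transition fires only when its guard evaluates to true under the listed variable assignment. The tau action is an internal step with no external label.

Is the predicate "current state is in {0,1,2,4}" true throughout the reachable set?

Answer: INVARIANT HOLDS

Trace:
Allowed set {0,1,2,4}
Reachable = {0,4}
  0: safe
  4: safe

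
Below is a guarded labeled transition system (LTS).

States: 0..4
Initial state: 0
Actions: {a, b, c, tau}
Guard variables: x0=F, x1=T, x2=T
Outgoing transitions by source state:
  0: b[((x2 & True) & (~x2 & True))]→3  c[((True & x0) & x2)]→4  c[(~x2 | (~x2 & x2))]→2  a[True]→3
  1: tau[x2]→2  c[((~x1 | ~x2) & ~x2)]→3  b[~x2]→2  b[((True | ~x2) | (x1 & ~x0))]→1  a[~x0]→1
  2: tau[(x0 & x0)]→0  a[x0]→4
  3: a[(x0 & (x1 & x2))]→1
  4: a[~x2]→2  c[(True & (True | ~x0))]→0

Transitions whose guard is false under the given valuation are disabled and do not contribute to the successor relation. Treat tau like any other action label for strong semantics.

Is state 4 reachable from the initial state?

Guard filter leaves 5 enabled edge(s).
L0 = {0}
L1 = {3}  total {0,3}
Reach set: {0,3}

Answer: UNREACHABLE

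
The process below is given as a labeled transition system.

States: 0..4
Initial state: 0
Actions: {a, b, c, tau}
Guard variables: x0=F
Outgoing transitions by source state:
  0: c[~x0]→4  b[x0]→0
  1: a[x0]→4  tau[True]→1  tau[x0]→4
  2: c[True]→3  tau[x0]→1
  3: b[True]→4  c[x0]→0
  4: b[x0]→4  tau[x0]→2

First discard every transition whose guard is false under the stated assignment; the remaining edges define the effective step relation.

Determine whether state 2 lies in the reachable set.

After dropping false guards: 4 live edges.
L0 = {0}
L1 = {4}  total {0,4}
R = {0,4}

Answer: UNREACHABLE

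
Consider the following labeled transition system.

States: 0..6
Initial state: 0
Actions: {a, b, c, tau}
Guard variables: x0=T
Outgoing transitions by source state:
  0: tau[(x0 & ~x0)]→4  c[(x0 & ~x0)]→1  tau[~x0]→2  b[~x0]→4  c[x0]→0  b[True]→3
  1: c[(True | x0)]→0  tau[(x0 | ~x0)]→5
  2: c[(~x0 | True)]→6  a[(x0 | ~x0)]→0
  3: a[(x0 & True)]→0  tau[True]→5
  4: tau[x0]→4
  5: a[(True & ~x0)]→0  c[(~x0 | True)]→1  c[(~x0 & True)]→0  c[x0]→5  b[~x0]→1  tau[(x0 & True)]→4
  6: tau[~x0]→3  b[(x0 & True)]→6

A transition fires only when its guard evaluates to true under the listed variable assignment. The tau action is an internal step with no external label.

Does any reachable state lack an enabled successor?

Reach set: {0,1,3,4,5}
  0: b→3  c→0  [2 exit(s)]
  1: c→0  tau→5  [2 exit(s)]
  3: a→0  tau→5  [2 exit(s)]
  4: tau→4  [1 exit(s)]
  5: c→1  c→5  tau→4  [3 exit(s)]

Answer: DEADLOCK-FREE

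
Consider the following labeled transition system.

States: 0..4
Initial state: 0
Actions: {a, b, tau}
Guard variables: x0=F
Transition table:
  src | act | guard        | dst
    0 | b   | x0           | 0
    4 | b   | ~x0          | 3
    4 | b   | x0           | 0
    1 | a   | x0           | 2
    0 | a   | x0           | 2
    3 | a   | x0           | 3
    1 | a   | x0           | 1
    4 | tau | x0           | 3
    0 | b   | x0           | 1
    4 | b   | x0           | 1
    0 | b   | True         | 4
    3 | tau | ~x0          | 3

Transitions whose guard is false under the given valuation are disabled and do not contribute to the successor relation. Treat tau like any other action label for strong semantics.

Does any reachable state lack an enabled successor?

Answer: DEADLOCK-FREE

Analysis:
Reachable = {0,3,4}
  0: b→4  [1 out]
  3: tau→3  [1 out]
  4: b→3  [1 out]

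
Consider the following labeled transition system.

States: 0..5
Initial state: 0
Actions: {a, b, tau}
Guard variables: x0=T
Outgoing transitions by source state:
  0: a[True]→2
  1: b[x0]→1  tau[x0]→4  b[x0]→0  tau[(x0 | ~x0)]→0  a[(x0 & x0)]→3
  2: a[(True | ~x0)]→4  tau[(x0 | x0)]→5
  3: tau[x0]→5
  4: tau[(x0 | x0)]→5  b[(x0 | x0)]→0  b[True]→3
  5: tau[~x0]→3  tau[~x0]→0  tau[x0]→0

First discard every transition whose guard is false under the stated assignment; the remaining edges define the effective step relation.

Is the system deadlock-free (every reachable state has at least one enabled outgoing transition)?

R = {0,2,3,4,5}
  0: a→2  [deg 1]
  2: a→4  tau→5  [deg 2]
  3: tau→5  [deg 1]
  4: b→0  b→3  tau→5  [deg 3]
  5: tau→0  [deg 1]

Answer: DEADLOCK-FREE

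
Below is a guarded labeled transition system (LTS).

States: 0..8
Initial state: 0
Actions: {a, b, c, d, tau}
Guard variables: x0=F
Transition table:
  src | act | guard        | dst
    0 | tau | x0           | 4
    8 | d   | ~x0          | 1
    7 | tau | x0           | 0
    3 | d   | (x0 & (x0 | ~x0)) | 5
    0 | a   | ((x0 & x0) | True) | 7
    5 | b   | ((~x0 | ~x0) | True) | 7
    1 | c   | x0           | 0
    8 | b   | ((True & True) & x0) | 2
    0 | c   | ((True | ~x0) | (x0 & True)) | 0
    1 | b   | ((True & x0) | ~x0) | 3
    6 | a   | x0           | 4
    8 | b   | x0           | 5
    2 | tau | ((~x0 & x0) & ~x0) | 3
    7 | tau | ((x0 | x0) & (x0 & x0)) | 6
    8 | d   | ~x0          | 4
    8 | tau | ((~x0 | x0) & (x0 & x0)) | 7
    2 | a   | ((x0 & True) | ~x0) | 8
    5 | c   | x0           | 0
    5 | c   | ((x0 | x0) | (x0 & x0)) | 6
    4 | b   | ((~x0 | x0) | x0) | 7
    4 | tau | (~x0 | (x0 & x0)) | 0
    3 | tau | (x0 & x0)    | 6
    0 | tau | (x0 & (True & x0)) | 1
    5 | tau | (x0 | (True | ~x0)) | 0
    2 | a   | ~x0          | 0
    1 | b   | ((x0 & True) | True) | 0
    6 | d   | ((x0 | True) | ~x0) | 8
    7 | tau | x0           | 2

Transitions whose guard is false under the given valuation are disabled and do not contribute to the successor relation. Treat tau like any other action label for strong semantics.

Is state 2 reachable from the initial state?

Answer: UNREACHABLE

Working:
After dropping false guards: 13 live edges.
L0 = {0}
L1 = {7}  total {0,7}
Reachable = {0,7}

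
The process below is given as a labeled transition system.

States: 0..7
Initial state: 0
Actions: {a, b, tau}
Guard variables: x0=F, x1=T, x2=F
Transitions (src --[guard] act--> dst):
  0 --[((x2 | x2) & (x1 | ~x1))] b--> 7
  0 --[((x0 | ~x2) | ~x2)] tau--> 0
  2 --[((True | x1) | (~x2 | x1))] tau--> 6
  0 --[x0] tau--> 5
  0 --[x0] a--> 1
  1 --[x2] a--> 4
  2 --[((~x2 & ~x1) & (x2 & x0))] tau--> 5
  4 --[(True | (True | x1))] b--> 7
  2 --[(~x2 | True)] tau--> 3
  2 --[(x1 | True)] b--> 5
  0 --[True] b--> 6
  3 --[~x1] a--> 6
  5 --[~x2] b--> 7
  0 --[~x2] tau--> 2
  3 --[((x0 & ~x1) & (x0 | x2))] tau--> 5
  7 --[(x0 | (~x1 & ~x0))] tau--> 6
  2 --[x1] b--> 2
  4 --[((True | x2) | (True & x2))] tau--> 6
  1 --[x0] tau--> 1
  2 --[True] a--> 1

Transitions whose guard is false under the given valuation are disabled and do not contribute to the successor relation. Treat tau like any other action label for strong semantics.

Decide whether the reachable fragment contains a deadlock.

Answer: DEADLOCK at state 1

Trace:
Reach set: {0,1,2,3,5,6,7}
  0: b→6  tau→0  tau→2  [3 out]
  1: ∅  [deadlock]
  2: a→1  b→2  b→5  tau→3  tau→6  [5 out]
  3: ∅  [deadlock]
  5: b→7  [1 out]
  6: ∅  [deadlock]
  7: ∅  [deadlock]
witness 1: tau·a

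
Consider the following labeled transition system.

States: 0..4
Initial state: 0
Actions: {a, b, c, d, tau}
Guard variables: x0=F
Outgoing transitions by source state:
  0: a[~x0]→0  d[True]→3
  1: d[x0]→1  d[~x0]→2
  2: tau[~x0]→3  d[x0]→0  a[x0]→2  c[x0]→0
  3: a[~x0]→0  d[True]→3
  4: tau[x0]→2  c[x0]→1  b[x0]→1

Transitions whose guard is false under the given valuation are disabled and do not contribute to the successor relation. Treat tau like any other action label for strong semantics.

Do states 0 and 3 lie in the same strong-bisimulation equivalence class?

Refine partition for ~:
  P[0] = {{0,1,2,3,4}}
  P[1] = {{0,3},{1},{2},{4}}
stable after 2 split(s): 4 block(s)
class of 0: {0,3}; class of 3: {0,3}

Answer: BISIMILAR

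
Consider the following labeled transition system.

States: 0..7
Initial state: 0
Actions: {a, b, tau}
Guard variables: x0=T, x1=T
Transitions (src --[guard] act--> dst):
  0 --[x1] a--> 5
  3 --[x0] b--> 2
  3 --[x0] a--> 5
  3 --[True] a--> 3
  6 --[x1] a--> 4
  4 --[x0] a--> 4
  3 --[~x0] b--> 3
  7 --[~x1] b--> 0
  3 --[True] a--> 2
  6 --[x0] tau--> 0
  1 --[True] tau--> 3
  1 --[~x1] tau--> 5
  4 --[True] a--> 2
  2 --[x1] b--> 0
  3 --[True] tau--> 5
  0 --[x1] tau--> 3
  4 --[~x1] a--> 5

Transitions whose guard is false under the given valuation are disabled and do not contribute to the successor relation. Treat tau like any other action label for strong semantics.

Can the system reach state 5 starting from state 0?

Answer: REACHABLE

Analysis:
After dropping false guards: 13 live edges.
L0 = {0}
L1 = {3,5}  cumulative {0,3,5}
L2 = {2}  cumulative {0,2,3,5}
Reachable = {0,2,3,5}
trace reaching 5: a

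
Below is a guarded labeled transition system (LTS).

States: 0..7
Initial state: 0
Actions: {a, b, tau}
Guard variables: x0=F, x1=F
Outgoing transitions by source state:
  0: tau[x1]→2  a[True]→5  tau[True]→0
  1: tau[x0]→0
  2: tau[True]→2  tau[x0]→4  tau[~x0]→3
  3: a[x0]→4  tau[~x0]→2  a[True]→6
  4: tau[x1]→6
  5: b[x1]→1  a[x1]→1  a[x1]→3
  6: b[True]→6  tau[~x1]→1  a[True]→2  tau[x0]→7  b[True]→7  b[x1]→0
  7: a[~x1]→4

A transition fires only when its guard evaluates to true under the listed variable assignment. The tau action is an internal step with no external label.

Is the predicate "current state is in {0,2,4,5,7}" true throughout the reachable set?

Answer: INVARIANT HOLDS

Analysis:
Allowed set {0,2,4,5,7}
Reach set: {0,5}
  0: ✓
  5: ✓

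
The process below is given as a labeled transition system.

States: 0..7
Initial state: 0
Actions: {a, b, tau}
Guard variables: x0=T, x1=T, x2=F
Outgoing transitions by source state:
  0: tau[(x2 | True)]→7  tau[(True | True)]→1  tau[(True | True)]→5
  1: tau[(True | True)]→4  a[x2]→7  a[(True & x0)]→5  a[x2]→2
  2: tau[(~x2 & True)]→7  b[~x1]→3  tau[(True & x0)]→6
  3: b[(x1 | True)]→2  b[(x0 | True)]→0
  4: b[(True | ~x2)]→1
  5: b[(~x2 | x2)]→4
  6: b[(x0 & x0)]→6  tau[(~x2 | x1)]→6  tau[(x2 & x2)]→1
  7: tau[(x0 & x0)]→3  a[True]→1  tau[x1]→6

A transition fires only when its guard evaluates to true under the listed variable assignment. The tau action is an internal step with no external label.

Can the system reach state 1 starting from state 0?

Guard filter leaves 16 enabled edge(s).
L0 = {0}
L1 = {1,5,7}  total {0,1,5,7}
L2 = {3,4,6}  total {0,1,3,4,5,6,7}
L3 = {2}  total {0,1,2,3,4,5,6,7}
Reach set: {0,1,2,3,4,5,6,7}
Path to 1: tau

Answer: REACHABLE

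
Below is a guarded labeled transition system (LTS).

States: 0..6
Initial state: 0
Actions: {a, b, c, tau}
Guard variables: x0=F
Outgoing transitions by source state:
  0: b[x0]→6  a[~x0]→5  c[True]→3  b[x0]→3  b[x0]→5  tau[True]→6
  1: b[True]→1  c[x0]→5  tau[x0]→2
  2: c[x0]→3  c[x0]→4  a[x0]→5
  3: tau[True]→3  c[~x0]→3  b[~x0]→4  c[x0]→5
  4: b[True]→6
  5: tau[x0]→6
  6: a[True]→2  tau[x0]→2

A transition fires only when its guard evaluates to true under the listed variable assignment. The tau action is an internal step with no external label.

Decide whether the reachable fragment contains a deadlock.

Answer: DEADLOCK at state 2

Analysis:
R = {0,2,3,4,5,6}
  0: a→5  c→3  tau→6  [deg 3]
  2: ∅  [STUCK]
  3: b→4  c→3  tau→3  [deg 3]
  4: b→6  [deg 1]
  5: ∅  [STUCK]
  6: a→2  [deg 1]
trace reaching 2: tau·a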